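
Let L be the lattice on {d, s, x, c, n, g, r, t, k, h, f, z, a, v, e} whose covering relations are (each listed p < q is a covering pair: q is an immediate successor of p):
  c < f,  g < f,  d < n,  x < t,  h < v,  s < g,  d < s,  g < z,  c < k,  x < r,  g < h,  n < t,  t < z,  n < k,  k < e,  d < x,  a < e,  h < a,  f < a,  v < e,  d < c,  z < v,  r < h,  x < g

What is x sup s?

g

Common upper bounds of {x, s}: a, e, f, g, h, v, z.
The least among these is g.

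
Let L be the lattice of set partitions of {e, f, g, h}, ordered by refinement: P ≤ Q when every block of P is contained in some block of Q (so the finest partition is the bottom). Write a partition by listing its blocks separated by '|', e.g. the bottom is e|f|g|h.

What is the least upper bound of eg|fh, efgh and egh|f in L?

Common upper bounds of {eg|fh, efgh, egh|f}: efgh.
The least among these is efgh.

efgh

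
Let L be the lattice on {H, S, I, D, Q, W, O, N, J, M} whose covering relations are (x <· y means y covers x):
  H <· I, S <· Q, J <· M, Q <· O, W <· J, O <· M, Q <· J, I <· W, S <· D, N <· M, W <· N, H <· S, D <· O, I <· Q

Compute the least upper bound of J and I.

J

Common upper bounds of {J, I}: J, M.
The least among these is J.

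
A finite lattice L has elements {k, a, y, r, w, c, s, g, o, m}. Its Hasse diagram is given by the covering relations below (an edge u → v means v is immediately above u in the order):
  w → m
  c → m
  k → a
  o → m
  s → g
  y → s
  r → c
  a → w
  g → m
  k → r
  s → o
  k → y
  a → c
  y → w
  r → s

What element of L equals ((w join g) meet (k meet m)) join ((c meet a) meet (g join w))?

w ∨ g = m
k ∧ m = k
m ∧ k = k
c ∧ a = a
g ∨ w = m
a ∧ m = a
k ∨ a = a

a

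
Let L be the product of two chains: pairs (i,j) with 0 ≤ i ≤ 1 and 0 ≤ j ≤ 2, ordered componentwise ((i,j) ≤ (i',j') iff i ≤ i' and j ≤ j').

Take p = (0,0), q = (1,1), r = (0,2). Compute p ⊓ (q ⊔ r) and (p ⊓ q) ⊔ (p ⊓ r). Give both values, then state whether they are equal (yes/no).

q ⊔ r = (1,2), so p ⊓ (q ⊔ r) = (0,0) ⊓ (1,2) = (0,0).
p ⊓ q = (0,0) and p ⊓ r = (0,0), so (p ⊓ q) ⊔ (p ⊓ r) = (0,0) ⊔ (0,0) = (0,0).
Equal: yes.

(0,0); (0,0); yes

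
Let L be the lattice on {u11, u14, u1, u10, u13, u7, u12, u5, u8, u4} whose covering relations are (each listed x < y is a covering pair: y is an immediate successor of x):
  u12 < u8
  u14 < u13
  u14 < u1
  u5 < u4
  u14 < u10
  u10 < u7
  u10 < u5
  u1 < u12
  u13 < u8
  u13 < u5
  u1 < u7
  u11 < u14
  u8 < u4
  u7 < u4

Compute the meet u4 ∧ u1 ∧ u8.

u1

Common lower bounds of {u4, u1, u8}: u1, u11, u14.
The greatest among these is u1.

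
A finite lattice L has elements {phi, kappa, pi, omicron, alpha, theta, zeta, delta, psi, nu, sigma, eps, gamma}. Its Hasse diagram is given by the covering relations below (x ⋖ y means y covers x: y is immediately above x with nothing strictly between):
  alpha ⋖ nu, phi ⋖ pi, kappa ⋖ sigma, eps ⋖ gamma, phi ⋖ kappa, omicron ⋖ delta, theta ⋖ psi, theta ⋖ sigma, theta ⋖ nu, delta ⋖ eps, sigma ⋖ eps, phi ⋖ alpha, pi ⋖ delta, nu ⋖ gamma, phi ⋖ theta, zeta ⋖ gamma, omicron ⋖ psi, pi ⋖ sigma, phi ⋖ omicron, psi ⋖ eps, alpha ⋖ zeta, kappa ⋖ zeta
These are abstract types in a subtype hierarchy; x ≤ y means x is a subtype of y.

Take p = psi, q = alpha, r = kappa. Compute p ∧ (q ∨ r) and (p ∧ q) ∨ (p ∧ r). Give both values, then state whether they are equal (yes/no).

q ∨ r = zeta, so p ∧ (q ∨ r) = psi ∧ zeta = phi.
p ∧ q = phi and p ∧ r = phi, so (p ∧ q) ∨ (p ∧ r) = phi ∨ phi = phi.
Equal: yes.

phi; phi; yes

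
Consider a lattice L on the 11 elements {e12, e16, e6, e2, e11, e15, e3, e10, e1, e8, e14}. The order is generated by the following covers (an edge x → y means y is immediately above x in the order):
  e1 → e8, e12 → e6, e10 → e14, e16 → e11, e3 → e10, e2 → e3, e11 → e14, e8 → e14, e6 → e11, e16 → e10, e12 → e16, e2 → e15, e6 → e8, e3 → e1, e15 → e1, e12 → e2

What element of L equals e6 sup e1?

e6 ∨ e1 = e8

e8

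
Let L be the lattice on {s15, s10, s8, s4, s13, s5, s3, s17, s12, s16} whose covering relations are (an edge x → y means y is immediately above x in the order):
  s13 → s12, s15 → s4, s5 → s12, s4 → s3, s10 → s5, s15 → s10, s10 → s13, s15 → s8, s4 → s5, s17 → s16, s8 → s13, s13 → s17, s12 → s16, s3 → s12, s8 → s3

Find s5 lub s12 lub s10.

Common upper bounds of {s5, s12, s10}: s12, s16.
The least among these is s12.

s12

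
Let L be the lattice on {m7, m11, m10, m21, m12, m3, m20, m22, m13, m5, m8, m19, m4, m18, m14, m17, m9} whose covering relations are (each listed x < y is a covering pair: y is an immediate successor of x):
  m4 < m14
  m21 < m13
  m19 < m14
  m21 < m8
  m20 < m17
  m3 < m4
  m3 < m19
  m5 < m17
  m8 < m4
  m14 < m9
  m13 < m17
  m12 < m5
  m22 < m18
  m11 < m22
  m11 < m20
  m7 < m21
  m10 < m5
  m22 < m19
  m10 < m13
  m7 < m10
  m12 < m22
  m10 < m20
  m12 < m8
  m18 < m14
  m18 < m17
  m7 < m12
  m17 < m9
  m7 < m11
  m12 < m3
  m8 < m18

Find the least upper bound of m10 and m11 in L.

Common upper bounds of {m10, m11}: m17, m20, m9.
The least among these is m20.

m20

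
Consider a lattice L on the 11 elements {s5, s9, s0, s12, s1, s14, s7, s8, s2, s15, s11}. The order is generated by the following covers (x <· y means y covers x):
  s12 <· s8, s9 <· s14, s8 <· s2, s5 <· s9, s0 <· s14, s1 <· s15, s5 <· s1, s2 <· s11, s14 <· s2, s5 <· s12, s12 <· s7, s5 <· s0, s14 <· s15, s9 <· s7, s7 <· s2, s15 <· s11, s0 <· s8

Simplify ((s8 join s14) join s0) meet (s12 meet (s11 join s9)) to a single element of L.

s12

s8 ∨ s14 = s2
s2 ∨ s0 = s2
s11 ∨ s9 = s11
s12 ∧ s11 = s12
s2 ∧ s12 = s12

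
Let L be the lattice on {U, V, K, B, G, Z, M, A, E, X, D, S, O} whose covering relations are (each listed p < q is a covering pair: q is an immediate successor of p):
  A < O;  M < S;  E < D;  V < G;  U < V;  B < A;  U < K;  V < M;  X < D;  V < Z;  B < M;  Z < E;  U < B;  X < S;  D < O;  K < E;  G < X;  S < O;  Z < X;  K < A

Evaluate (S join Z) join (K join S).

O

S ∨ Z = S
K ∨ S = O
S ∨ O = O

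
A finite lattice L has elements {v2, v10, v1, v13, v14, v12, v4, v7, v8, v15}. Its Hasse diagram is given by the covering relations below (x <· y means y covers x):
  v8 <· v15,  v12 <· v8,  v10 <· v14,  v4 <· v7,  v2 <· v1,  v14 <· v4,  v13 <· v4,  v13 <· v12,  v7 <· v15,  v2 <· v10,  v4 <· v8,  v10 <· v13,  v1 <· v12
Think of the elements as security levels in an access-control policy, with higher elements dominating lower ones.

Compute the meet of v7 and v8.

v4

Common lower bounds of {v7, v8}: v10, v13, v14, v2, v4.
The greatest among these is v4.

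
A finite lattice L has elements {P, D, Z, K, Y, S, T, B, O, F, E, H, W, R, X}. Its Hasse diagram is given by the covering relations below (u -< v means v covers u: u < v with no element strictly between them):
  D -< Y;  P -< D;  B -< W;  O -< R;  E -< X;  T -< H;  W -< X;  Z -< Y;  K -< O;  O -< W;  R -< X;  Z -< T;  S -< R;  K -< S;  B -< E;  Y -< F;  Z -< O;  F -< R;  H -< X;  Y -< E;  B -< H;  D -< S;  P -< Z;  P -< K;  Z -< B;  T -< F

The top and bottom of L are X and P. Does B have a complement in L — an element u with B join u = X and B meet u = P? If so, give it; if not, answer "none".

Need u with B ∨ u = X and B ∧ u = P.
Checking each element gives: S.

S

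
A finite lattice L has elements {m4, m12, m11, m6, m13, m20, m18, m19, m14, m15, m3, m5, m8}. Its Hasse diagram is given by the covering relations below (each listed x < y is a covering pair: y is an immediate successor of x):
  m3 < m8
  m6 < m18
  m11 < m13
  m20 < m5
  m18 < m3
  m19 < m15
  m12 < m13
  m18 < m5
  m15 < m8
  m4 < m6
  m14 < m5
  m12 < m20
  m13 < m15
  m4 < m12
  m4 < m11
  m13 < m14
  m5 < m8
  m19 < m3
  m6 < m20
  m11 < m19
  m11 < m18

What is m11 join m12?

m13

Common upper bounds of {m11, m12}: m13, m14, m15, m5, m8.
The least among these is m13.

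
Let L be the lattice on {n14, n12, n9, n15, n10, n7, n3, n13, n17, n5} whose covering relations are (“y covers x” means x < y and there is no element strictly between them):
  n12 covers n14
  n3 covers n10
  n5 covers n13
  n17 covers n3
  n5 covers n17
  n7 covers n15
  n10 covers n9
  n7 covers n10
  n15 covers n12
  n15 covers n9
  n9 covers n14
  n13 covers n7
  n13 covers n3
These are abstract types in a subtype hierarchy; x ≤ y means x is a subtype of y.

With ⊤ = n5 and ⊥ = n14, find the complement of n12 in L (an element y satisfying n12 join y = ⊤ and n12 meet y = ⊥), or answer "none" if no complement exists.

n17

Need y with n12 ∨ y = n5 and n12 ∧ y = n14.
Checking each element gives: n17.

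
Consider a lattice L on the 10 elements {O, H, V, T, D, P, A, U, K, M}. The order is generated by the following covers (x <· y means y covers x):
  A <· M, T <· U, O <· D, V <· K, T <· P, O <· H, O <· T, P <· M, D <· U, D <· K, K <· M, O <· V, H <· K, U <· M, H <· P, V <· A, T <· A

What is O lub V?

Common upper bounds of {O, V}: A, K, M, V.
The least among these is V.

V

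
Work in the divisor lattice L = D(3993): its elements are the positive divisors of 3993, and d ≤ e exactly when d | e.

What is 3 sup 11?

Common upper bounds of {3, 11}: 33, 363, 3993.
The least among these is 33.

33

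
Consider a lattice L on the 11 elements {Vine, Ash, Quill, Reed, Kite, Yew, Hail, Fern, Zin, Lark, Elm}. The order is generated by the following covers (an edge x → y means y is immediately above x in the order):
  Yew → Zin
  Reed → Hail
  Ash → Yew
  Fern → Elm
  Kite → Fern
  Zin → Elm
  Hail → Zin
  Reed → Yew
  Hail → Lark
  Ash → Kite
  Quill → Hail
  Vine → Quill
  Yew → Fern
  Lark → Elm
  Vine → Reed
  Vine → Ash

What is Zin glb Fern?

Yew

Common lower bounds of {Zin, Fern}: Ash, Reed, Vine, Yew.
The greatest among these is Yew.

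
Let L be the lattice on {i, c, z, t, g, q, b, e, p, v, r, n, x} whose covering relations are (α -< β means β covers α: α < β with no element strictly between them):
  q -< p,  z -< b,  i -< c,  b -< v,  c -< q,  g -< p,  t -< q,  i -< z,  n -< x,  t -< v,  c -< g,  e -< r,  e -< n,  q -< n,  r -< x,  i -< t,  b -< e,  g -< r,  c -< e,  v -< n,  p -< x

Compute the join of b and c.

e

Common upper bounds of {b, c}: e, n, r, x.
The least among these is e.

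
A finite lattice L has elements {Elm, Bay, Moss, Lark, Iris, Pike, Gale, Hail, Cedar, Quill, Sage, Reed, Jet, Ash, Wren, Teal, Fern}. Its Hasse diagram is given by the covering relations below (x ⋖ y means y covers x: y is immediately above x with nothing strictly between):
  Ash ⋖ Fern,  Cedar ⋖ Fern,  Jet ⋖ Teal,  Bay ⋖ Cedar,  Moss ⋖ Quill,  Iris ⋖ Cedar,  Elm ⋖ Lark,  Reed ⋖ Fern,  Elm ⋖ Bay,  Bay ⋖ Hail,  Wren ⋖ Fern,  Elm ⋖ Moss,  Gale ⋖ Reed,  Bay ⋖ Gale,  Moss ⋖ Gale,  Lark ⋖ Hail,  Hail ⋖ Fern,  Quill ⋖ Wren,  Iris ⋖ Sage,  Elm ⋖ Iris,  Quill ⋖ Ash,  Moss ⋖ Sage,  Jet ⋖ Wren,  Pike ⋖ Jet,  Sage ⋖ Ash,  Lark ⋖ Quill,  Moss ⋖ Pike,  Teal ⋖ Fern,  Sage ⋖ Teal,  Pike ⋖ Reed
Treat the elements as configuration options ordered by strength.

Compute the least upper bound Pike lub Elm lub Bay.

Common upper bounds of {Pike, Elm, Bay}: Fern, Reed.
The least among these is Reed.

Reed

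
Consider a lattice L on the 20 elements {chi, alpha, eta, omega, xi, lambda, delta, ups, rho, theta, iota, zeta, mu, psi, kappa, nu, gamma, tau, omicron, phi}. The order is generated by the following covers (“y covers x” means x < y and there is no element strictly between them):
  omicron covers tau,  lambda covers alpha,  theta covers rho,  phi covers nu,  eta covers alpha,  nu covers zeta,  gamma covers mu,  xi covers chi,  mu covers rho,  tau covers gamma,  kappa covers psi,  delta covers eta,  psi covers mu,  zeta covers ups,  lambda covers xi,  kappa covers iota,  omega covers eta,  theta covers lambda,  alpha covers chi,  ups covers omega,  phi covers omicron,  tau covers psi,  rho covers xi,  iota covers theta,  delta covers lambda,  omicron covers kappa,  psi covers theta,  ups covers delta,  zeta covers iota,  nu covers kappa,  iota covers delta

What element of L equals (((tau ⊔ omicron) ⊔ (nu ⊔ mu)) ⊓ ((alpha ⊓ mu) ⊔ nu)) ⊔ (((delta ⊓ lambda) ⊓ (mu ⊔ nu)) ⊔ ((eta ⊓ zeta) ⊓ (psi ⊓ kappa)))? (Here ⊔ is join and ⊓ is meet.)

tau ∨ omicron = omicron
nu ∨ mu = nu
omicron ∨ nu = phi
alpha ∧ mu = chi
chi ∨ nu = nu
phi ∧ nu = nu
delta ∧ lambda = lambda
mu ∨ nu = nu
lambda ∧ nu = lambda
eta ∧ zeta = eta
psi ∧ kappa = psi
eta ∧ psi = alpha
lambda ∨ alpha = lambda
nu ∨ lambda = nu

nu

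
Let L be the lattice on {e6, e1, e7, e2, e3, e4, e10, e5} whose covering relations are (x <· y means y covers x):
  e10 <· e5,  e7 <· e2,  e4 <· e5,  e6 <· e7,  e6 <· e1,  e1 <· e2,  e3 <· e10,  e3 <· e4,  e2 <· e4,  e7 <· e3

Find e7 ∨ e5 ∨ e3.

Common upper bounds of {e7, e5, e3}: e5.
The least among these is e5.

e5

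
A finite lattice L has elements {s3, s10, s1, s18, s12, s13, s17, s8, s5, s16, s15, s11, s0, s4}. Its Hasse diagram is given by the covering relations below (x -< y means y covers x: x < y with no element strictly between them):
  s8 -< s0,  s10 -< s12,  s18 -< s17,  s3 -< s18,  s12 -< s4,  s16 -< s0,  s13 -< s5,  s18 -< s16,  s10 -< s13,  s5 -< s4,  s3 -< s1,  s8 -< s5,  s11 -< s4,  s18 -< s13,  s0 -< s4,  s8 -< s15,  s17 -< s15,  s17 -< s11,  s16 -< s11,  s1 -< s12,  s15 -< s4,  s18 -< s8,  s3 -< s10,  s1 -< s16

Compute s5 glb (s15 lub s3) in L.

s8

s15 ∨ s3 = s15
s5 ∧ s15 = s8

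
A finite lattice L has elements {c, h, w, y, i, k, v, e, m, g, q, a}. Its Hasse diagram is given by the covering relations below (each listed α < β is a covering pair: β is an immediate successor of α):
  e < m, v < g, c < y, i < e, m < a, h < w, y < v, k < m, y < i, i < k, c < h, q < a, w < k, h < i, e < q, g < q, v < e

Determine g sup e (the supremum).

q

Common upper bounds of {g, e}: a, q.
The least among these is q.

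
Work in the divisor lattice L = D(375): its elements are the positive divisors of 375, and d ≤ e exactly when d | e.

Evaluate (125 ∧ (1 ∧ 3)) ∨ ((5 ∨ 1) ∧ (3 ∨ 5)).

1 ∧ 3 = 1
125 ∧ 1 = 1
5 ∨ 1 = 5
3 ∨ 5 = 15
5 ∧ 15 = 5
1 ∨ 5 = 5

5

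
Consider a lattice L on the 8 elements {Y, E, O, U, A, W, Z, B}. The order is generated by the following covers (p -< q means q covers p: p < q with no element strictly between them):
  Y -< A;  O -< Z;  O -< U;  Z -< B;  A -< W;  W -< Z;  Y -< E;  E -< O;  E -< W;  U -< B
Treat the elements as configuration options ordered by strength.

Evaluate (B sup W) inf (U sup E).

U

B ∨ W = B
U ∨ E = U
B ∧ U = U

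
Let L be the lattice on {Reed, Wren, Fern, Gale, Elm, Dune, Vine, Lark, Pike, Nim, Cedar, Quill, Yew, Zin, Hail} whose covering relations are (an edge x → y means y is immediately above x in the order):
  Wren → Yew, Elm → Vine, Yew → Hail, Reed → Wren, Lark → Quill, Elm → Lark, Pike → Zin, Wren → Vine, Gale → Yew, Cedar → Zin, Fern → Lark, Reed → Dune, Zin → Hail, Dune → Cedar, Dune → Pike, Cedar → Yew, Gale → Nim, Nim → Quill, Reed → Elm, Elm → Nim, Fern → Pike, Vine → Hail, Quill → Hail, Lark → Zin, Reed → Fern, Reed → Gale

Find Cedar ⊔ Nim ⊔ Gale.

Common upper bounds of {Cedar, Nim, Gale}: Hail.
The least among these is Hail.

Hail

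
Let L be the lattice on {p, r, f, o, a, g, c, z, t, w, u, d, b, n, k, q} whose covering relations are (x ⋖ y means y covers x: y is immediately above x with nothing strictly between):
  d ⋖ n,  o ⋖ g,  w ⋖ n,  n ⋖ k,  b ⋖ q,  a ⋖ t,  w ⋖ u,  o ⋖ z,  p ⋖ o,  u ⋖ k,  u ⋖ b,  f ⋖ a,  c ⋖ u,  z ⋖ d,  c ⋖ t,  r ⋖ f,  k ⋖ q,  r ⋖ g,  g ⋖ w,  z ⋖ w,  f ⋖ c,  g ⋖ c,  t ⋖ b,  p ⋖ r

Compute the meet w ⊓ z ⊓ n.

Common lower bounds of {w, z, n}: o, p, z.
The greatest among these is z.

z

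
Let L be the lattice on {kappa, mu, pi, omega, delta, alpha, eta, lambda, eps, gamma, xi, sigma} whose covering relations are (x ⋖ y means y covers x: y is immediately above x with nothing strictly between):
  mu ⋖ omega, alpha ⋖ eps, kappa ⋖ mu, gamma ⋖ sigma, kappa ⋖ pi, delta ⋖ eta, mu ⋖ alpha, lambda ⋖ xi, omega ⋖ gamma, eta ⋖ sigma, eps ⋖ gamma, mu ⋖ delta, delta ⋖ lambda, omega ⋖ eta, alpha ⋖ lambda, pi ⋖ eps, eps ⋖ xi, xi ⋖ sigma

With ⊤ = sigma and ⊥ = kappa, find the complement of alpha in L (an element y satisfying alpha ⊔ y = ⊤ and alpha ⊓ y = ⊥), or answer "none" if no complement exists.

none

For every candidate y, either alpha ∨ y ≠ sigma or alpha ∧ y ≠ kappa; no complement exists.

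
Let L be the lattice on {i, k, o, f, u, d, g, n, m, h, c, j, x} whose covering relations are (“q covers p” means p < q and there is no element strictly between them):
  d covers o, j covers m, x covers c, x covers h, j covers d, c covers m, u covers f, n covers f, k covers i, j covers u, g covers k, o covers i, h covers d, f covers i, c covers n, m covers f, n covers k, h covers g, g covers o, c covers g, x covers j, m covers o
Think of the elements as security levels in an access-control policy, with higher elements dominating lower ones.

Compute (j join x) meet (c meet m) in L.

j ∨ x = x
c ∧ m = m
x ∧ m = m

m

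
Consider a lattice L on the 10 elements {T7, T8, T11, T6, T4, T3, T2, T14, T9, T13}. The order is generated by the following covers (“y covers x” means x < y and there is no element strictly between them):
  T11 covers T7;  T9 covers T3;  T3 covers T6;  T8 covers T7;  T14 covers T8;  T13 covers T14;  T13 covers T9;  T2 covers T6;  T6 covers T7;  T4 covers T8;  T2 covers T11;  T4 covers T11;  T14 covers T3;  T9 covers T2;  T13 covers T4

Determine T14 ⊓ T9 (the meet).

T3

Common lower bounds of {T14, T9}: T3, T6, T7.
The greatest among these is T3.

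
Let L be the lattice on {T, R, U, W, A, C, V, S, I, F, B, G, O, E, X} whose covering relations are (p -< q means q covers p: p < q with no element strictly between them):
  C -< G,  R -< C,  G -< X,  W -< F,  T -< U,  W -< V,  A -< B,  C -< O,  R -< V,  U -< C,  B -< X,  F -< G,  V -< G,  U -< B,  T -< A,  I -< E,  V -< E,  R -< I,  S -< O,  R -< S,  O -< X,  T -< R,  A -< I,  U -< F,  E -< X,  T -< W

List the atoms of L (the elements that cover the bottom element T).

The atoms are exactly the elements that cover T: A, R, U, W.

A, R, U, W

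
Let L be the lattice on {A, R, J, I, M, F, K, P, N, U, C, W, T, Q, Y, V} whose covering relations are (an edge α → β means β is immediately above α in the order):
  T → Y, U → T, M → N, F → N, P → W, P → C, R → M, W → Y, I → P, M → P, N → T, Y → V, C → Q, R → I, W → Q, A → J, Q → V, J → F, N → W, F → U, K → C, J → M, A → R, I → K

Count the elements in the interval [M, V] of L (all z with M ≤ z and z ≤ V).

The interval [M, V] = {C, M, N, P, Q, T, V, W, Y}, which has 9 elements.

9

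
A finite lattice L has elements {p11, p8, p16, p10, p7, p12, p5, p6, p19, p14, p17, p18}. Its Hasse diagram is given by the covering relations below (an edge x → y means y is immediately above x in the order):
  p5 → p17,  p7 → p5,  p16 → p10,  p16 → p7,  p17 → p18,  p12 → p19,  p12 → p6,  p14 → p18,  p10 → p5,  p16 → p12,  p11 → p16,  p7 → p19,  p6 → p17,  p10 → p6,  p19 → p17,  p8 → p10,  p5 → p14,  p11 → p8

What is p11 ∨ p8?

Common upper bounds of {p11, p8}: p10, p14, p17, p18, p5, p6, p8.
The least among these is p8.

p8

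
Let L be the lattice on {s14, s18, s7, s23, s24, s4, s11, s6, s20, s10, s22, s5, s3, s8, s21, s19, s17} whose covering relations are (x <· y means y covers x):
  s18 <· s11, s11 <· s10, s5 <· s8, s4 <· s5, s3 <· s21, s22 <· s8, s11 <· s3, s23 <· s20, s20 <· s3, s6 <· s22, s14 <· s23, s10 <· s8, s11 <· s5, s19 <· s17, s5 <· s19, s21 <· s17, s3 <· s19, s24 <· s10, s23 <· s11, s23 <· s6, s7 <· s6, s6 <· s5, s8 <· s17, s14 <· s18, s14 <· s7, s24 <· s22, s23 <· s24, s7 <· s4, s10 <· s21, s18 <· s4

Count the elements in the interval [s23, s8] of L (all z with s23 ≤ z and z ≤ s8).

8

The interval [s23, s8] = {s10, s11, s22, s23, s24, s5, s6, s8}, which has 8 elements.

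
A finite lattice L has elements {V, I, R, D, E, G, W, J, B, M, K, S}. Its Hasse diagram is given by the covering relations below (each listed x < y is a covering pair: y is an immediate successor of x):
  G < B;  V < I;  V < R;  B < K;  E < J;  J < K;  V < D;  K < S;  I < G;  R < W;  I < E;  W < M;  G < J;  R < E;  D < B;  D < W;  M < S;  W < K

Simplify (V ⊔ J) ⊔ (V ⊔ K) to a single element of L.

K

V ∨ J = J
V ∨ K = K
J ∨ K = K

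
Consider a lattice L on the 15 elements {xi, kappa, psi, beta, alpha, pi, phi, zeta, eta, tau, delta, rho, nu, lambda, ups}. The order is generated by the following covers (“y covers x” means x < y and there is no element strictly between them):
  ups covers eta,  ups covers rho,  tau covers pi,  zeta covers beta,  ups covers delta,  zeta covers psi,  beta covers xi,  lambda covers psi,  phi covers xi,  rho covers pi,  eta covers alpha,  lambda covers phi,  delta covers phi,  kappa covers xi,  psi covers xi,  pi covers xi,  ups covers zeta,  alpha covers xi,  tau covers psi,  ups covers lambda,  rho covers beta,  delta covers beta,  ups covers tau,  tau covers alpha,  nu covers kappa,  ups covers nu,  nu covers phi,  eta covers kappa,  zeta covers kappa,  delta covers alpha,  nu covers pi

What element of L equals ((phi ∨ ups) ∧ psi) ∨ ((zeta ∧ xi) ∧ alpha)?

phi ∨ ups = ups
ups ∧ psi = psi
zeta ∧ xi = xi
xi ∧ alpha = xi
psi ∨ xi = psi

psi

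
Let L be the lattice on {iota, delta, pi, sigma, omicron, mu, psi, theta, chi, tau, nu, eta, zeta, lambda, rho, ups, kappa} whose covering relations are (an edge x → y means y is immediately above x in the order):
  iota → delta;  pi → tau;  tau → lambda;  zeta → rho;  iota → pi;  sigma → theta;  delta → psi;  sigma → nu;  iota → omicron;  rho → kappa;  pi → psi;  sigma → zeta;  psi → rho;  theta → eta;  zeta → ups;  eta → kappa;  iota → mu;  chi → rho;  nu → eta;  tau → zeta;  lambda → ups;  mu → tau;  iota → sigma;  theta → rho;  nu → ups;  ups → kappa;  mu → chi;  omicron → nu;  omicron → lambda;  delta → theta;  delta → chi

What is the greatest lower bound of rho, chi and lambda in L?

Common lower bounds of {rho, chi, lambda}: iota, mu.
The greatest among these is mu.

mu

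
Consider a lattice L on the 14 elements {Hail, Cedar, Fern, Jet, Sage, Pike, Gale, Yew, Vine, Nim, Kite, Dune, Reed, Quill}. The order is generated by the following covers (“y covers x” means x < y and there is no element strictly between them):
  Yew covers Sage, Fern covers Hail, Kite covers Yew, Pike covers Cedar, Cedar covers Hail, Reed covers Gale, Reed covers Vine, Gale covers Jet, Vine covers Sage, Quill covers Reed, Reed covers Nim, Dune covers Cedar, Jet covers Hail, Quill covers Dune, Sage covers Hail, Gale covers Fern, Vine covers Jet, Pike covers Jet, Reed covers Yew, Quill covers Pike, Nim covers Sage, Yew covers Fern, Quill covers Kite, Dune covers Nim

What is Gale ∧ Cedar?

Common lower bounds of {Gale, Cedar}: Hail.
The greatest among these is Hail.

Hail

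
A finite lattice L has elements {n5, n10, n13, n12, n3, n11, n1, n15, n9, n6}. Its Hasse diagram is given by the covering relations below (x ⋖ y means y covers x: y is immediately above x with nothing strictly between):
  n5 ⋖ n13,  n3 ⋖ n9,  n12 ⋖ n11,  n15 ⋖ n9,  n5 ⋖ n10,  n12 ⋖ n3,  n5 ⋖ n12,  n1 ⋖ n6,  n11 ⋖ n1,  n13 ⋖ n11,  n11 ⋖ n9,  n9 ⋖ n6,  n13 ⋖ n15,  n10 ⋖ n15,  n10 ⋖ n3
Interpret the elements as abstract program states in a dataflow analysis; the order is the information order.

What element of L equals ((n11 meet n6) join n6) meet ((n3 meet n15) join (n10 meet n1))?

n10

n11 ∧ n6 = n11
n11 ∨ n6 = n6
n3 ∧ n15 = n10
n10 ∧ n1 = n5
n10 ∨ n5 = n10
n6 ∧ n10 = n10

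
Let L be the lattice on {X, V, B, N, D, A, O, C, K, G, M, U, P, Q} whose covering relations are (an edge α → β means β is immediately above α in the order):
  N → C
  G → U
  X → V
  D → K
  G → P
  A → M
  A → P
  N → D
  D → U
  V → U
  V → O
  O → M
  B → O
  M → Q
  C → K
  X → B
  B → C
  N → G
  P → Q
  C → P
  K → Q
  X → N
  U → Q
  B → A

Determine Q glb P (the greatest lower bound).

P

Common lower bounds of {Q, P}: A, B, C, G, N, P, X.
The greatest among these is P.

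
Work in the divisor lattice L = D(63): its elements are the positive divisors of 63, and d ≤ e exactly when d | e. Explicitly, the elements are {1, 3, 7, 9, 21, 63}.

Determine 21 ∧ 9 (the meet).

Common lower bounds of {21, 9}: 1, 3.
The greatest among these is 3.

3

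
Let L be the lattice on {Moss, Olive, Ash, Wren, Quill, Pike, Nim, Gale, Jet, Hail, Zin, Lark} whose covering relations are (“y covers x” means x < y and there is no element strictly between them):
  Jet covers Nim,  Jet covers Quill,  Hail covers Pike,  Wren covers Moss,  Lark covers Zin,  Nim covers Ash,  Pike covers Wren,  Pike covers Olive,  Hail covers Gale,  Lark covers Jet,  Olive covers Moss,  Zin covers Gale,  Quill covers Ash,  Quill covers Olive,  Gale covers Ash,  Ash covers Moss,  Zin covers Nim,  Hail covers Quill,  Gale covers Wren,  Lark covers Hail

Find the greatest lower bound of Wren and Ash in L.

Common lower bounds of {Wren, Ash}: Moss.
The greatest among these is Moss.

Moss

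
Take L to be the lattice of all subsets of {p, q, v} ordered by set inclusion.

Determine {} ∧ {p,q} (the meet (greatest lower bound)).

Common lower bounds of {{}, {p,q}}: {}.
The greatest among these is {}.

{}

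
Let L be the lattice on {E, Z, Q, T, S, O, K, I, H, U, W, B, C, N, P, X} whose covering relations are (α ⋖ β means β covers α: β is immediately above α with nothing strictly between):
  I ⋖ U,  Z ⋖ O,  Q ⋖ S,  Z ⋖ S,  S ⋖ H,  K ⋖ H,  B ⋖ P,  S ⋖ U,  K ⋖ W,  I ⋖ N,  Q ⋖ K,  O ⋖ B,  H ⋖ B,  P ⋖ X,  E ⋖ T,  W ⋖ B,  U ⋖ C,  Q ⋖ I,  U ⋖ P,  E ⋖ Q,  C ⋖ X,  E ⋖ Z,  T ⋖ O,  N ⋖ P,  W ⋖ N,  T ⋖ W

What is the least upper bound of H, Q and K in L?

H

Common upper bounds of {H, Q, K}: B, H, P, X.
The least among these is H.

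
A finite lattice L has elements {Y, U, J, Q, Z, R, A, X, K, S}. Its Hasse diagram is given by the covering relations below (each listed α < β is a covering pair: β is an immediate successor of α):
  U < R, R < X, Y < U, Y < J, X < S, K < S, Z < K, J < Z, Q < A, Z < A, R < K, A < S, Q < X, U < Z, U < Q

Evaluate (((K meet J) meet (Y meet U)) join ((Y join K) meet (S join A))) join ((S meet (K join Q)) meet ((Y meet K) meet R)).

K

K ∧ J = J
Y ∧ U = Y
J ∧ Y = Y
Y ∨ K = K
S ∨ A = S
K ∧ S = K
Y ∨ K = K
K ∨ Q = S
S ∧ S = S
Y ∧ K = Y
Y ∧ R = Y
S ∧ Y = Y
K ∨ Y = K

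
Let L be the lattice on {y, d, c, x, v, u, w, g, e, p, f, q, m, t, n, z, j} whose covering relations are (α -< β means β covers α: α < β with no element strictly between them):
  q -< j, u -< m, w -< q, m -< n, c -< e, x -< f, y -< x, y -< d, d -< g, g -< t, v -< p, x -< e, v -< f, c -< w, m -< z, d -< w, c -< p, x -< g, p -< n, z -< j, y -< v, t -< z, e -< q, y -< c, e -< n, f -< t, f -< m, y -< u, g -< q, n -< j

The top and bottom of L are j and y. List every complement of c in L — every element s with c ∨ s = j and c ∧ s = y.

t, z

Need s with c ∨ s = j and c ∧ s = y.
Checking each element gives: t, z.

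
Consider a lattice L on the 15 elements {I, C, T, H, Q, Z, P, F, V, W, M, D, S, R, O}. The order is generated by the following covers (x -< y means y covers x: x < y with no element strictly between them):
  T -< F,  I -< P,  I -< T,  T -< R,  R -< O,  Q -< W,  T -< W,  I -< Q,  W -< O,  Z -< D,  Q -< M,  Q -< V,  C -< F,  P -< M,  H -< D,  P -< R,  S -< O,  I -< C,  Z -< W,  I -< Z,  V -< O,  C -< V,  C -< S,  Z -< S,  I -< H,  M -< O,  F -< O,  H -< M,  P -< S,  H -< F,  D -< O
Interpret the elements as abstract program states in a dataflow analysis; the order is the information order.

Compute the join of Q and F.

Common upper bounds of {Q, F}: O.
The least among these is O.

O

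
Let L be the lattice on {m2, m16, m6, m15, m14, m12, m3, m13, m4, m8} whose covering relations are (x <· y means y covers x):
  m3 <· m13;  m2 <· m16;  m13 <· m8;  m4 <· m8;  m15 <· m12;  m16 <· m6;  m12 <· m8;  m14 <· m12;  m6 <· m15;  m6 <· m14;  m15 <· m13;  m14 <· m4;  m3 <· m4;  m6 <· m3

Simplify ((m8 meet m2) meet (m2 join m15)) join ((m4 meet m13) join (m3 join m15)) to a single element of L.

m13

m8 ∧ m2 = m2
m2 ∨ m15 = m15
m2 ∧ m15 = m2
m4 ∧ m13 = m3
m3 ∨ m15 = m13
m3 ∨ m13 = m13
m2 ∨ m13 = m13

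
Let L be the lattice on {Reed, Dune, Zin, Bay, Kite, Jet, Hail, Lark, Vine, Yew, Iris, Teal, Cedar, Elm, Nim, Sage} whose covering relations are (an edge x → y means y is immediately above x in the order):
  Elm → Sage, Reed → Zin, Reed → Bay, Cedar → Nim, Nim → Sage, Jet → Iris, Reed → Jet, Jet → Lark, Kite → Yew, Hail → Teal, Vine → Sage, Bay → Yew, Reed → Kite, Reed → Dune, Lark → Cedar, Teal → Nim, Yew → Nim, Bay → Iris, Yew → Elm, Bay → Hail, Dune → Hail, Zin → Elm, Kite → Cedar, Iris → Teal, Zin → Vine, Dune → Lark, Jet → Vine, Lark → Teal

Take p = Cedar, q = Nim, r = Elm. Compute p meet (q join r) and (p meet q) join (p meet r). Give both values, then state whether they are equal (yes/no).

q join r = Sage, so p meet (q join r) = Cedar meet Sage = Cedar.
p meet q = Cedar and p meet r = Kite, so (p meet q) join (p meet r) = Cedar join Kite = Cedar.
Equal: yes.

Cedar; Cedar; yes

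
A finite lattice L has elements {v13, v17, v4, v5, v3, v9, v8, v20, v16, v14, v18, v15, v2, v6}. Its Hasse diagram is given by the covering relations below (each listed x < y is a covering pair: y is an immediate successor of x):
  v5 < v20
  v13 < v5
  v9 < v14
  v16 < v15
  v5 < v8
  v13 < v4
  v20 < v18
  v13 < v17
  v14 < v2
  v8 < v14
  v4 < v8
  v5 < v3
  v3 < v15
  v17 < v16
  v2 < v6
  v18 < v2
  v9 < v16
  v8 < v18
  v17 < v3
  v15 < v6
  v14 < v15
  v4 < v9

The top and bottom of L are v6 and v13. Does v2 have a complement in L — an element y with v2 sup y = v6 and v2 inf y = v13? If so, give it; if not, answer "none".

v17

Need y with v2 ∨ y = v6 and v2 ∧ y = v13.
Checking each element gives: v17.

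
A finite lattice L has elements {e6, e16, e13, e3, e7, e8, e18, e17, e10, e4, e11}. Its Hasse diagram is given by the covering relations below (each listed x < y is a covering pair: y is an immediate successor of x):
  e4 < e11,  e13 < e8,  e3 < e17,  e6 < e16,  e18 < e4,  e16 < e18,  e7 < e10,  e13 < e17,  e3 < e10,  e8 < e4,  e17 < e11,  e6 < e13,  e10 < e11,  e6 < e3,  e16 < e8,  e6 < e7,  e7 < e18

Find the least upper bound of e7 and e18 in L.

e18

Common upper bounds of {e7, e18}: e11, e18, e4.
The least among these is e18.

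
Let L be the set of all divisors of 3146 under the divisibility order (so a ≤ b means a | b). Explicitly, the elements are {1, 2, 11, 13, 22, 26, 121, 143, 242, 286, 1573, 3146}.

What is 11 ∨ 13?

143

In the divisibility order, the join is the least common multiple: lcm(11, 13) = 143.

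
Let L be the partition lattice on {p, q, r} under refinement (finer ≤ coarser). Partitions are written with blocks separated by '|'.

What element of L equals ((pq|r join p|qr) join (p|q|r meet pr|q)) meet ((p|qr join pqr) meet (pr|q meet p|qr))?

pq|r ∨ p|qr = pqr
p|q|r ∧ pr|q = p|q|r
pqr ∨ p|q|r = pqr
p|qr ∨ pqr = pqr
pr|q ∧ p|qr = p|q|r
pqr ∧ p|q|r = p|q|r
pqr ∧ p|q|r = p|q|r

p|q|r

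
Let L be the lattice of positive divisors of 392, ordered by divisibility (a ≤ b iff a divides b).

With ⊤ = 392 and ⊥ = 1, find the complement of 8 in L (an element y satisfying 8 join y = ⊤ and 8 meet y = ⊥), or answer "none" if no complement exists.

Need y with 8 ∨ y = 392 and 8 ∧ y = 1.
Checking each element gives: 49.

49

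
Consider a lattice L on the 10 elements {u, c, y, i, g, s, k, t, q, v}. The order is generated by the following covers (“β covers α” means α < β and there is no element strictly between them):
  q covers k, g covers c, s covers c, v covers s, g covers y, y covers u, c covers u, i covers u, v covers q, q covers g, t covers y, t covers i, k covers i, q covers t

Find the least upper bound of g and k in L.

Common upper bounds of {g, k}: q, v.
The least among these is q.

q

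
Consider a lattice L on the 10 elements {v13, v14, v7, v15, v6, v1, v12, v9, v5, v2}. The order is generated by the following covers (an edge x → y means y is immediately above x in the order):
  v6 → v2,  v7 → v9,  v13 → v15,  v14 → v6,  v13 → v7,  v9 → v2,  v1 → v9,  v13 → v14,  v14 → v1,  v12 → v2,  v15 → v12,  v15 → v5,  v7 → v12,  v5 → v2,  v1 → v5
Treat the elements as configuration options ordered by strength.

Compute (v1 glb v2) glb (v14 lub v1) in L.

v1

v1 ∧ v2 = v1
v14 ∨ v1 = v1
v1 ∧ v1 = v1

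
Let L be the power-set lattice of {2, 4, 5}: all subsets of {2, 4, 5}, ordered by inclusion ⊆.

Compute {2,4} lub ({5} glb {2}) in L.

{5} ∧ {2} = {}
{2,4} ∨ {} = {2,4}

{2,4}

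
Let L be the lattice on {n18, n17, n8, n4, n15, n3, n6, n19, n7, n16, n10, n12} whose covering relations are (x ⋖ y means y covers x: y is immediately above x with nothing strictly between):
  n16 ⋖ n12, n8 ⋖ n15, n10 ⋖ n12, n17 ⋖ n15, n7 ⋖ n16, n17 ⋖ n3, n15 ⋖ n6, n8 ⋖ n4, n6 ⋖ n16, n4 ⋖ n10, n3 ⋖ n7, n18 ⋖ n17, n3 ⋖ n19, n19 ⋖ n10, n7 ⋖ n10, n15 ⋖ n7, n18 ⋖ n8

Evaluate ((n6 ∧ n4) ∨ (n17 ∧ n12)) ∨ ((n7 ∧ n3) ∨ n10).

n10

n6 ∧ n4 = n8
n17 ∧ n12 = n17
n8 ∨ n17 = n15
n7 ∧ n3 = n3
n3 ∨ n10 = n10
n15 ∨ n10 = n10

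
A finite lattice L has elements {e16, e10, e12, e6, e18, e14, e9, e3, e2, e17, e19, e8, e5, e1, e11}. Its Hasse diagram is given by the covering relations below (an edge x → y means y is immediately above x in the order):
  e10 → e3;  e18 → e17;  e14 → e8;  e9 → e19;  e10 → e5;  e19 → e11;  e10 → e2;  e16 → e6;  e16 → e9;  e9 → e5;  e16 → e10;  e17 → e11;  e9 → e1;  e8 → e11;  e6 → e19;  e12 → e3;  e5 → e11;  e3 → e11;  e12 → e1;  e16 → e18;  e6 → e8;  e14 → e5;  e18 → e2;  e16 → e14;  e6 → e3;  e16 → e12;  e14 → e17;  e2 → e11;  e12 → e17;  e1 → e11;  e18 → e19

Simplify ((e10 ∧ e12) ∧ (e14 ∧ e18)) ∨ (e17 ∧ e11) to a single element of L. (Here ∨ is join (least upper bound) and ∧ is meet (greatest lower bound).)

e10 ∧ e12 = e16
e14 ∧ e18 = e16
e16 ∧ e16 = e16
e17 ∧ e11 = e17
e16 ∨ e17 = e17

e17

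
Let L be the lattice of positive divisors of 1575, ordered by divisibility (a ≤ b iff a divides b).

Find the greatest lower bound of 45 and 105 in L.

15

In the divisibility order, the meet is the greatest common divisor: gcd(45, 105) = 15.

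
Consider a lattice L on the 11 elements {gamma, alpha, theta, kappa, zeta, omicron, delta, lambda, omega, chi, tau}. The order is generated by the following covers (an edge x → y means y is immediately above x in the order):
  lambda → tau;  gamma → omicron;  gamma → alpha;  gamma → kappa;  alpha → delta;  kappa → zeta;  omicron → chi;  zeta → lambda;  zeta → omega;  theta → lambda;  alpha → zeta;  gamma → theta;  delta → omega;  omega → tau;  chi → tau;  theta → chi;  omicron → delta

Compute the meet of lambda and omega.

zeta

Common lower bounds of {lambda, omega}: alpha, gamma, kappa, zeta.
The greatest among these is zeta.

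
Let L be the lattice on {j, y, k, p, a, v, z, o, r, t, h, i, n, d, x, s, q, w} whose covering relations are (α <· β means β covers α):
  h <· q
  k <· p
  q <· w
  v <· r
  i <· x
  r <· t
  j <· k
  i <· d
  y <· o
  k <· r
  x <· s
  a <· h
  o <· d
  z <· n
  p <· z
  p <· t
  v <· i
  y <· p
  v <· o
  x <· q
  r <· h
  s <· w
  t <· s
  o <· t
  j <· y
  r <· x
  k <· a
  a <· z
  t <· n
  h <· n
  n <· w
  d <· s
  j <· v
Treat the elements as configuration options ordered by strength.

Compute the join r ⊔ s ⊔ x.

Common upper bounds of {r, s, x}: s, w.
The least among these is s.

s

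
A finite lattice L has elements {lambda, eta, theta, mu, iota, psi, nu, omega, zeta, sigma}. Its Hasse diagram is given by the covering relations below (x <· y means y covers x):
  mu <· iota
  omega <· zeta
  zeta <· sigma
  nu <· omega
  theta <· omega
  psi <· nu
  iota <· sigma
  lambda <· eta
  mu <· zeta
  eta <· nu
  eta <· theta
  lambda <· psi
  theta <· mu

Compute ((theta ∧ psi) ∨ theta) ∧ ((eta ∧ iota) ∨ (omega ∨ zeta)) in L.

theta

theta ∧ psi = lambda
lambda ∨ theta = theta
eta ∧ iota = eta
omega ∨ zeta = zeta
eta ∨ zeta = zeta
theta ∧ zeta = theta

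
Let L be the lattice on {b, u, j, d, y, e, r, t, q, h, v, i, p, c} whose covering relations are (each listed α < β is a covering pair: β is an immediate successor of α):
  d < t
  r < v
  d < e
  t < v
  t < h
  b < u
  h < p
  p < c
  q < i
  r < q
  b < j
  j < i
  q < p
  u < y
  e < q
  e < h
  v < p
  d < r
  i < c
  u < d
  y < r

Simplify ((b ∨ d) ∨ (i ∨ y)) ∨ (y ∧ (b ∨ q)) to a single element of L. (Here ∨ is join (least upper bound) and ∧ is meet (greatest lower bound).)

b ∨ d = d
i ∨ y = i
d ∨ i = i
b ∨ q = q
y ∧ q = y
i ∨ y = i

i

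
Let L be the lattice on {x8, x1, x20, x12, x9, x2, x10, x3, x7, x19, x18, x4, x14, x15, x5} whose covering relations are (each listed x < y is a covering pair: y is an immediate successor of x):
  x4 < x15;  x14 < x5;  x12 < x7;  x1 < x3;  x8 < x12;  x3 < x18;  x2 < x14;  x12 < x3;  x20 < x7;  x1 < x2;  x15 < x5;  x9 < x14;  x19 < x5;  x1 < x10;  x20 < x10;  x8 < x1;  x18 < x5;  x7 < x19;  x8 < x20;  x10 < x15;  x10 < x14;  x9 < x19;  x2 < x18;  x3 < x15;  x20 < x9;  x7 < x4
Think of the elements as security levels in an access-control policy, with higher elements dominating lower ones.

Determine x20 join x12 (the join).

Common upper bounds of {x20, x12}: x15, x19, x4, x5, x7.
The least among these is x7.

x7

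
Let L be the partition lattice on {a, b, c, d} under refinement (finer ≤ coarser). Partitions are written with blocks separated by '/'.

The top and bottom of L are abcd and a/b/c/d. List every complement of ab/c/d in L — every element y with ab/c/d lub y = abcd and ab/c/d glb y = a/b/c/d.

a/bcd, ac/bd, acd/b, ad/bc

Need y with ab/c/d ∨ y = abcd and ab/c/d ∧ y = a/b/c/d.
Checking each element gives: a/bcd, ac/bd, acd/b, ad/bc.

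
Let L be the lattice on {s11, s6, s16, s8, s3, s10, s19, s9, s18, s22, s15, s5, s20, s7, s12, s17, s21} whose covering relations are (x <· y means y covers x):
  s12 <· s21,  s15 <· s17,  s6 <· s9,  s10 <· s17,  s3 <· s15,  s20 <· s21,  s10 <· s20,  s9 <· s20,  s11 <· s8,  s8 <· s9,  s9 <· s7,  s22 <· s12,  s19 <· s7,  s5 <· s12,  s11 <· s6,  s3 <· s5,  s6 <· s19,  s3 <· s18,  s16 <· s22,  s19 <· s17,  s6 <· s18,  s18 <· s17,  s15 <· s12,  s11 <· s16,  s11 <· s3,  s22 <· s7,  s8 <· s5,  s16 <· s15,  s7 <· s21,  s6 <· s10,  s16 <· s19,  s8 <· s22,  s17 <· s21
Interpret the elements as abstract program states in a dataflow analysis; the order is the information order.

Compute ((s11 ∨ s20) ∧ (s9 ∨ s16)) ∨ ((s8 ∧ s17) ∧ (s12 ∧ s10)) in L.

s9

s11 ∨ s20 = s20
s9 ∨ s16 = s7
s20 ∧ s7 = s9
s8 ∧ s17 = s11
s12 ∧ s10 = s11
s11 ∧ s11 = s11
s9 ∨ s11 = s9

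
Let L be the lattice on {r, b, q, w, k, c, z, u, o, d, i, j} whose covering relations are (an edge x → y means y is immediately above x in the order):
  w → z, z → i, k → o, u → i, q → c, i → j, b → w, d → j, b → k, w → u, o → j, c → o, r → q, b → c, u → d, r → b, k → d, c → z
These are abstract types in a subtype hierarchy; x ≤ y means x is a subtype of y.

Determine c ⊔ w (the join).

Common upper bounds of {c, w}: i, j, z.
The least among these is z.

z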